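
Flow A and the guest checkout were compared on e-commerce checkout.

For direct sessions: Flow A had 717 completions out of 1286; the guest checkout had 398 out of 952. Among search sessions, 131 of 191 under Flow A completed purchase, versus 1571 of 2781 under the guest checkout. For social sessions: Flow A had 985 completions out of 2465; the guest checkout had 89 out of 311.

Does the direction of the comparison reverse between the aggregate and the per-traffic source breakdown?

Yes

Direct: Flow A 717/1286 = 55.8%, the guest checkout 398/952 = 41.8% → Flow A
Search: Flow A 131/191 = 68.6%, the guest checkout 1571/2781 = 56.5% → Flow A
Social: Flow A 985/2465 = 40.0%, the guest checkout 89/311 = 28.6% → Flow A
Overall: Flow A 1833/3942 = 46.5%, the guest checkout 2058/4044 = 50.9% → the guest checkout
Flow A wins each traffic group but the guest checkout wins overall — the comparison reverses. Flow A's sessions skew toward social, which has a lower base rate.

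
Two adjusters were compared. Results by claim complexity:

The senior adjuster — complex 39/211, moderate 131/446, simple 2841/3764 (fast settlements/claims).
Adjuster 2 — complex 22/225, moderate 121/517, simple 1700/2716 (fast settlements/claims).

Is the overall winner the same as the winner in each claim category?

Yes

Complex: the senior adjuster 39/211 = 18.5%, Adjuster 2 22/225 = 9.8% → the senior adjuster
Moderate: the senior adjuster 131/446 = 29.4%, Adjuster 2 121/517 = 23.4% → the senior adjuster
Simple: the senior adjuster 2841/3764 = 75.5%, Adjuster 2 1700/2716 = 62.6% → the senior adjuster
Overall: the senior adjuster 3011/4421 = 68.1%, Adjuster 2 1843/3458 = 53.3% → the senior adjuster
The senior adjuster wins overall and in every claim group — no reversal.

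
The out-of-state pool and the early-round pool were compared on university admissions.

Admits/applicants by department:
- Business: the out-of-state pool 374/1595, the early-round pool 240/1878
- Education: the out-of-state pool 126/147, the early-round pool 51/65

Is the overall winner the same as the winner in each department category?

Business: the out-of-state pool 374/1595 = 23.4%, the early-round pool 240/1878 = 12.8% → the out-of-state pool
Education: the out-of-state pool 126/147 = 85.7%, the early-round pool 51/65 = 78.5% → the out-of-state pool
Overall: the out-of-state pool 500/1742 = 28.7%, the early-round pool 291/1943 = 15.0% → the out-of-state pool
The out-of-state pool wins overall and in every department group — no reversal.

Yes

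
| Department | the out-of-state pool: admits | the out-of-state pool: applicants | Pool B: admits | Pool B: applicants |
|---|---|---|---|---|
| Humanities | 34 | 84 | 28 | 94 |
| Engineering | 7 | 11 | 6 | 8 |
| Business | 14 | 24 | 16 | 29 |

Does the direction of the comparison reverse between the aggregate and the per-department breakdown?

Humanities: the out-of-state pool 34/84 = 40.5%, Pool B 28/94 = 29.8% → the out-of-state pool
Engineering: the out-of-state pool 7/11 = 63.6%, Pool B 6/8 = 75.0% → Pool B
Business: the out-of-state pool 14/24 = 58.3%, Pool B 16/29 = 55.2% → the out-of-state pool
Overall: the out-of-state pool 55/119 = 46.2%, Pool B 50/131 = 38.2% → the out-of-state pool
Neither sweeps: the out-of-state pool wins 2 of 3 groups, Pool B wins 1. The out-of-state pool wins overall but not every group — no Simpson reversal.

No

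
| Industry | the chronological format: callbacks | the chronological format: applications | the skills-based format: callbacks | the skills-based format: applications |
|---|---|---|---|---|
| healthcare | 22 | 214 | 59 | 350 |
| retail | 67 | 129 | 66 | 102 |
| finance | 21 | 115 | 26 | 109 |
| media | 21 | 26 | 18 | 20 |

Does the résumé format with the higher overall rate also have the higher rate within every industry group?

Yes

Healthcare: the chronological format 22/214 = 10.3%, the skills-based format 59/350 = 16.9% → the skills-based format
Retail: the chronological format 67/129 = 51.9%, the skills-based format 66/102 = 64.7% → the skills-based format
Finance: the chronological format 21/115 = 18.3%, the skills-based format 26/109 = 23.9% → the skills-based format
Media: the chronological format 21/26 = 80.8%, the skills-based format 18/20 = 90.0% → the skills-based format
Overall: the chronological format 131/484 = 27.1%, the skills-based format 169/581 = 29.1% → the skills-based format
The skills-based format wins overall and in every industry group — no reversal.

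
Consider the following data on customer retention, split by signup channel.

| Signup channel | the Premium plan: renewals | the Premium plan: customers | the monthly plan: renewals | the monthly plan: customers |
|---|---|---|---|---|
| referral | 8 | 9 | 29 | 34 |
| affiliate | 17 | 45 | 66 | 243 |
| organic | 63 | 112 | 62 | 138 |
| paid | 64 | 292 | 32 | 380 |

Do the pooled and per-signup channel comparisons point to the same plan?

Yes

Referral: the Premium plan 8/9 = 88.9%, the monthly plan 29/34 = 85.3% → the Premium plan
Affiliate: the Premium plan 17/45 = 37.8%, the monthly plan 66/243 = 27.2% → the Premium plan
Organic: the Premium plan 63/112 = 56.2%, the monthly plan 62/138 = 44.9% → the Premium plan
Paid: the Premium plan 64/292 = 21.9%, the monthly plan 32/380 = 8.4% → the Premium plan
Overall: the Premium plan 152/458 = 33.2%, the monthly plan 189/795 = 23.8% → the Premium plan
The Premium plan wins overall and in every signup group — no reversal.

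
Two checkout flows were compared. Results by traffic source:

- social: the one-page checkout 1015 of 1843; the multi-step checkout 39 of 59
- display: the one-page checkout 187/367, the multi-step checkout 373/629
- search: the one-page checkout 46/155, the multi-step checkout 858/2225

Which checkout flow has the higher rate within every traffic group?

the multi-step checkout

Social: the one-page checkout 1015/1843 = 55.1%, the multi-step checkout 39/59 = 66.1% → the multi-step checkout
Display: the one-page checkout 187/367 = 51.0%, the multi-step checkout 373/629 = 59.3% → the multi-step checkout
Search: the one-page checkout 46/155 = 29.7%, the multi-step checkout 858/2225 = 38.6% → the multi-step checkout
The multi-step checkout has the higher rate in all 3 groups.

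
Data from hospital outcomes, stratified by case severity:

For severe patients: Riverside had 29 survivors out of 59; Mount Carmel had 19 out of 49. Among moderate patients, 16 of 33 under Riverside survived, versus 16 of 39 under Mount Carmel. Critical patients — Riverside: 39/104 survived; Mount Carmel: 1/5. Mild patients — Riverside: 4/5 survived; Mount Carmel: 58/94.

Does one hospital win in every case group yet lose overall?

Severe: Riverside 29/59 = 49.2%, Mount Carmel 19/49 = 38.8% → Riverside
Moderate: Riverside 16/33 = 48.5%, Mount Carmel 16/39 = 41.0% → Riverside
Critical: Riverside 39/104 = 37.5%, Mount Carmel 1/5 = 20.0% → Riverside
Mild: Riverside 4/5 = 80.0%, Mount Carmel 58/94 = 61.7% → Riverside
Overall: Riverside 88/201 = 43.8%, Mount Carmel 94/187 = 50.3% → Mount Carmel
Riverside wins each case group but Mount Carmel wins overall — the comparison reverses. Riverside's patients skew toward critical, which has a lower base rate.

Yes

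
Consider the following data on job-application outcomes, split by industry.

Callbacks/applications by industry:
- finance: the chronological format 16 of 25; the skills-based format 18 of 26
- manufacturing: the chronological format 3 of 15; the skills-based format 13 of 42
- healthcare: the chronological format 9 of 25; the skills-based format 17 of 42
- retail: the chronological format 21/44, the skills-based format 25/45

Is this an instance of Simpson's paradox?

Finance: the chronological format 16/25 = 64.0%, the skills-based format 18/26 = 69.2% → the skills-based format
Manufacturing: the chronological format 3/15 = 20.0%, the skills-based format 13/42 = 31.0% → the skills-based format
Healthcare: the chronological format 9/25 = 36.0%, the skills-based format 17/42 = 40.5% → the skills-based format
Retail: the chronological format 21/44 = 47.7%, the skills-based format 25/45 = 55.6% → the skills-based format
Overall: the chronological format 49/109 = 45.0%, the skills-based format 73/155 = 47.1% → the skills-based format
The skills-based format wins overall and in every industry group — no reversal.

No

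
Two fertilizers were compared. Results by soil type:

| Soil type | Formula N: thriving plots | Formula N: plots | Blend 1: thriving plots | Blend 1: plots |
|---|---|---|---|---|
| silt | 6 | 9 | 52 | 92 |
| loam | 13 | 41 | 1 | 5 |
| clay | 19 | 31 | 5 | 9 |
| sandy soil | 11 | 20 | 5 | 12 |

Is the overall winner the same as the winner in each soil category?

Silt: Formula N 6/9 = 66.7%, Blend 1 52/92 = 56.5% → Formula N
Loam: Formula N 13/41 = 31.7%, Blend 1 1/5 = 20.0% → Formula N
Clay: Formula N 19/31 = 61.3%, Blend 1 5/9 = 55.6% → Formula N
Sandy soil: Formula N 11/20 = 55.0%, Blend 1 5/12 = 41.7% → Formula N
Overall: Formula N 49/101 = 48.5%, Blend 1 63/118 = 53.4% → Blend 1
Formula N wins each soil group but Blend 1 wins overall — the comparison reverses. Formula N's plots skew toward loam, which has a lower base rate.

No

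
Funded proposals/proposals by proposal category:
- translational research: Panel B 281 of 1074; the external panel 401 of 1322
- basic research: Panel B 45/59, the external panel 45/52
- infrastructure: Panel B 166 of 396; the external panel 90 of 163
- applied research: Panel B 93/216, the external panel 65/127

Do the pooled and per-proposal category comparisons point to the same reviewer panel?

Yes

Translational research: Panel B 281/1074 = 26.2%, the external panel 401/1322 = 30.3% → the external panel
Basic research: Panel B 45/59 = 76.3%, the external panel 45/52 = 86.5% → the external panel
Infrastructure: Panel B 166/396 = 41.9%, the external panel 90/163 = 55.2% → the external panel
Applied research: Panel B 93/216 = 43.1%, the external panel 65/127 = 51.2% → the external panel
Overall: Panel B 585/1745 = 33.5%, the external panel 601/1664 = 36.1% → the external panel
The external panel wins overall and in every proposal group — no reversal.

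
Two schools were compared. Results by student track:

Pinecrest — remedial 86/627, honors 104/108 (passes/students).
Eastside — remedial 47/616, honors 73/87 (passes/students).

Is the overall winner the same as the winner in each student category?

Yes

Remedial: Pinecrest 86/627 = 13.7%, Eastside 47/616 = 7.6% → Pinecrest
Honors: Pinecrest 104/108 = 96.3%, Eastside 73/87 = 83.9% → Pinecrest
Overall: Pinecrest 190/735 = 25.9%, Eastside 120/703 = 17.1% → Pinecrest
Pinecrest wins overall and in every student group — no reversal.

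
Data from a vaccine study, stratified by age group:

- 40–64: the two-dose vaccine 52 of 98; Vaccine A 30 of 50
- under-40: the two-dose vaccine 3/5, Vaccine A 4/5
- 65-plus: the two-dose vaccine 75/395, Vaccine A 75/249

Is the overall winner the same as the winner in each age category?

Yes

40–64: the two-dose vaccine 52/98 = 53.1%, Vaccine A 30/50 = 60.0% → Vaccine A
Under-40: the two-dose vaccine 3/5 = 60.0%, Vaccine A 4/5 = 80.0% → Vaccine A
65-plus: the two-dose vaccine 75/395 = 19.0%, Vaccine A 75/249 = 30.1% → Vaccine A
Overall: the two-dose vaccine 130/498 = 26.1%, Vaccine A 109/304 = 35.9% → Vaccine A
Vaccine A wins overall and in every age group — no reversal.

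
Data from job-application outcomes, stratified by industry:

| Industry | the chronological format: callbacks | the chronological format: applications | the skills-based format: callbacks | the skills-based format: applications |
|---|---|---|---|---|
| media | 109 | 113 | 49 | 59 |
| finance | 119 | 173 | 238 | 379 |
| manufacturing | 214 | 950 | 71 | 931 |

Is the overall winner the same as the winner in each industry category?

Media: the chronological format 109/113 = 96.5%, the skills-based format 49/59 = 83.1% → the chronological format
Finance: the chronological format 119/173 = 68.8%, the skills-based format 238/379 = 62.8% → the chronological format
Manufacturing: the chronological format 214/950 = 22.5%, the skills-based format 71/931 = 7.6% → the chronological format
Overall: the chronological format 442/1236 = 35.8%, the skills-based format 358/1369 = 26.2% → the chronological format
The chronological format wins overall and in every industry group — no reversal.

Yes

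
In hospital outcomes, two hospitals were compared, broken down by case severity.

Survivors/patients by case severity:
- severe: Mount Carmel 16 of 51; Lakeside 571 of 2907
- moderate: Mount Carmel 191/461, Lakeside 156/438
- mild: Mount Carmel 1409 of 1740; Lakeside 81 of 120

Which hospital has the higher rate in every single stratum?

Mount Carmel

Severe: Mount Carmel 16/51 = 31.4%, Lakeside 571/2907 = 19.6% → Mount Carmel
Moderate: Mount Carmel 191/461 = 41.4%, Lakeside 156/438 = 35.6% → Mount Carmel
Mild: Mount Carmel 1409/1740 = 81.0%, Lakeside 81/120 = 67.5% → Mount Carmel
Mount Carmel has the higher rate in all 3 groups.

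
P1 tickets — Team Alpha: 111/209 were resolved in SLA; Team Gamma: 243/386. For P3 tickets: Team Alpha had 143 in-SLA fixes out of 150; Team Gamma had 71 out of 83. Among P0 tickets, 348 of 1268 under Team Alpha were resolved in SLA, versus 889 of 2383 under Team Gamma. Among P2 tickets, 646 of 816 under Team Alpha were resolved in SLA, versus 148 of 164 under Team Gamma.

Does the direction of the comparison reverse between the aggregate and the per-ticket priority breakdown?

P1: Team Alpha 111/209 = 53.1%, Team Gamma 243/386 = 63.0% → Team Gamma
P3: Team Alpha 143/150 = 95.3%, Team Gamma 71/83 = 85.5% → Team Alpha
P0: Team Alpha 348/1268 = 27.4%, Team Gamma 889/2383 = 37.3% → Team Gamma
P2: Team Alpha 646/816 = 79.2%, Team Gamma 148/164 = 90.2% → Team Gamma
Overall: Team Alpha 1248/2443 = 51.1%, Team Gamma 1351/3016 = 44.8% → Team Alpha
Neither sweeps: Team Alpha wins 1 of 4 groups, Team Gamma wins 3. Team Alpha wins overall but not every group — no Simpson reversal.

No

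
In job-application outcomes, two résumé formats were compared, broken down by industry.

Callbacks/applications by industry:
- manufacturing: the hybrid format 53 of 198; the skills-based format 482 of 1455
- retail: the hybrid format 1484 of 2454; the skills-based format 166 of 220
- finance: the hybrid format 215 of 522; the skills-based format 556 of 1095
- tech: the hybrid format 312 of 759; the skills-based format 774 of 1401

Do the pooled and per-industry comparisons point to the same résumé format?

Manufacturing: the hybrid format 53/198 = 26.8%, the skills-based format 482/1455 = 33.1% → the skills-based format
Retail: the hybrid format 1484/2454 = 60.5%, the skills-based format 166/220 = 75.5% → the skills-based format
Finance: the hybrid format 215/522 = 41.2%, the skills-based format 556/1095 = 50.8% → the skills-based format
Tech: the hybrid format 312/759 = 41.1%, the skills-based format 774/1401 = 55.2% → the skills-based format
Overall: the hybrid format 2064/3933 = 52.5%, the skills-based format 1978/4171 = 47.4% → the hybrid format
The skills-based format wins each industry group but the hybrid format wins overall — the comparison reverses. The skills-based format's applications skew toward manufacturing, which has a lower base rate.

No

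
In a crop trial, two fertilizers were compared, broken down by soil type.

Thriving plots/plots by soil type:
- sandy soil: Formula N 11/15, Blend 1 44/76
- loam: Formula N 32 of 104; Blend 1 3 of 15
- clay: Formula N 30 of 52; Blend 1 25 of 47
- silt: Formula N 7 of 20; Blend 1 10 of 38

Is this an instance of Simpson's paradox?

Yes

Sandy soil: Formula N 11/15 = 73.3%, Blend 1 44/76 = 57.9% → Formula N
Loam: Formula N 32/104 = 30.8%, Blend 1 3/15 = 20.0% → Formula N
Clay: Formula N 30/52 = 57.7%, Blend 1 25/47 = 53.2% → Formula N
Silt: Formula N 7/20 = 35.0%, Blend 1 10/38 = 26.3% → Formula N
Overall: Formula N 80/191 = 41.9%, Blend 1 82/176 = 46.6% → Blend 1
Formula N wins each soil group but Blend 1 wins overall — the comparison reverses. Formula N's plots skew toward loam, which has a lower base rate.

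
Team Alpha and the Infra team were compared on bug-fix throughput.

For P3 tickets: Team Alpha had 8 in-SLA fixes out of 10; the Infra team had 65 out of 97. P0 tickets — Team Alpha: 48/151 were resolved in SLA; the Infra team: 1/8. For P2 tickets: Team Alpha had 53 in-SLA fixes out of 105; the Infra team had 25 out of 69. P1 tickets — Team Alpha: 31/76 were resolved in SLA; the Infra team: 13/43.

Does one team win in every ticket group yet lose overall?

P3: Team Alpha 8/10 = 80.0%, the Infra team 65/97 = 67.0% → Team Alpha
P0: Team Alpha 48/151 = 31.8%, the Infra team 1/8 = 12.5% → Team Alpha
P2: Team Alpha 53/105 = 50.5%, the Infra team 25/69 = 36.2% → Team Alpha
P1: Team Alpha 31/76 = 40.8%, the Infra team 13/43 = 30.2% → Team Alpha
Overall: Team Alpha 140/342 = 40.9%, the Infra team 104/217 = 47.9% → the Infra team
Team Alpha wins each ticket group but the Infra team wins overall — the comparison reverses. Team Alpha's tickets skew toward P0, which has a lower base rate.

Yes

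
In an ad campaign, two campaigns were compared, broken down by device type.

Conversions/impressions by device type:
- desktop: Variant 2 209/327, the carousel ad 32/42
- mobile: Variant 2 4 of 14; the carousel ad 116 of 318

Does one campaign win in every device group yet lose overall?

Desktop: Variant 2 209/327 = 63.9%, the carousel ad 32/42 = 76.2% → the carousel ad
Mobile: Variant 2 4/14 = 28.6%, the carousel ad 116/318 = 36.5% → the carousel ad
Overall: Variant 2 213/341 = 62.5%, the carousel ad 148/360 = 41.1% → Variant 2
The carousel ad wins each device group but Variant 2 wins overall — the comparison reverses. The carousel ad's impressions skew toward mobile, which has a lower base rate.

Yes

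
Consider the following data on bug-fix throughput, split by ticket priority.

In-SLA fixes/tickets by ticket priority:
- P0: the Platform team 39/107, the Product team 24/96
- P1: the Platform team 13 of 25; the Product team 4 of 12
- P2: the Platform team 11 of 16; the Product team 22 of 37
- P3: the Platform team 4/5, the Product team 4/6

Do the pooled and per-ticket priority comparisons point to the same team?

Yes

P0: the Platform team 39/107 = 36.4%, the Product team 24/96 = 25.0% → the Platform team
P1: the Platform team 13/25 = 52.0%, the Product team 4/12 = 33.3% → the Platform team
P2: the Platform team 11/16 = 68.8%, the Product team 22/37 = 59.5% → the Platform team
P3: the Platform team 4/5 = 80.0%, the Product team 4/6 = 66.7% → the Platform team
Overall: the Platform team 67/153 = 43.8%, the Product team 54/151 = 35.8% → the Platform team
The Platform team wins overall and in every ticket group — no reversal.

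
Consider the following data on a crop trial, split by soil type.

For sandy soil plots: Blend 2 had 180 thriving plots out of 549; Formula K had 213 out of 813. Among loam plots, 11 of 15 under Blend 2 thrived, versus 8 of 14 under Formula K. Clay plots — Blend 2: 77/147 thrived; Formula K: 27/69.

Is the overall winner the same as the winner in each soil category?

Sandy soil: Blend 2 180/549 = 32.8%, Formula K 213/813 = 26.2% → Blend 2
Loam: Blend 2 11/15 = 73.3%, Formula K 8/14 = 57.1% → Blend 2
Clay: Blend 2 77/147 = 52.4%, Formula K 27/69 = 39.1% → Blend 2
Overall: Blend 2 268/711 = 37.7%, Formula K 248/896 = 27.7% → Blend 2
Blend 2 wins overall and in every soil group — no reversal.

Yes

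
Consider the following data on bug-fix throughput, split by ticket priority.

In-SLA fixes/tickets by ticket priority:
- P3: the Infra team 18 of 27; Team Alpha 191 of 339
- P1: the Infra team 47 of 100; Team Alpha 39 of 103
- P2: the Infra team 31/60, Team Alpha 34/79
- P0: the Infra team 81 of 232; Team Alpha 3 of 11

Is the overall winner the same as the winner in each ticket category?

P3: the Infra team 18/27 = 66.7%, Team Alpha 191/339 = 56.3% → the Infra team
P1: the Infra team 47/100 = 47.0%, Team Alpha 39/103 = 37.9% → the Infra team
P2: the Infra team 31/60 = 51.7%, Team Alpha 34/79 = 43.0% → the Infra team
P0: the Infra team 81/232 = 34.9%, Team Alpha 3/11 = 27.3% → the Infra team
Overall: the Infra team 177/419 = 42.2%, Team Alpha 267/532 = 50.2% → Team Alpha
The Infra team wins each ticket group but Team Alpha wins overall — the comparison reverses. The Infra team's tickets skew toward P0, which has a lower base rate.

No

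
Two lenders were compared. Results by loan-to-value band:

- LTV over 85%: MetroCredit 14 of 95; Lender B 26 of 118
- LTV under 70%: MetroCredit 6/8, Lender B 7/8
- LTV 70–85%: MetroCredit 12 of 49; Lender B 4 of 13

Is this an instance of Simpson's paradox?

No

LTV over 85%: MetroCredit 14/95 = 14.7%, Lender B 26/118 = 22.0% → Lender B
LTV under 70%: MetroCredit 6/8 = 75.0%, Lender B 7/8 = 87.5% → Lender B
LTV 70–85%: MetroCredit 12/49 = 24.5%, Lender B 4/13 = 30.8% → Lender B
Overall: MetroCredit 32/152 = 21.1%, Lender B 37/139 = 26.6% → Lender B
Lender B wins overall and in every loan-to-value group — no reversal.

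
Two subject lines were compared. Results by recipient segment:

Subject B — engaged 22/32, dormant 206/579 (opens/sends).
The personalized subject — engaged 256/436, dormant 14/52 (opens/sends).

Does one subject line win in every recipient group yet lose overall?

Yes

Engaged: Subject B 22/32 = 68.8%, the personalized subject 256/436 = 58.7% → Subject B
Dormant: Subject B 206/579 = 35.6%, the personalized subject 14/52 = 26.9% → Subject B
Overall: Subject B 228/611 = 37.3%, the personalized subject 270/488 = 55.3% → the personalized subject
Subject B wins each recipient group but the personalized subject wins overall — the comparison reverses. Subject B's sends skew toward dormant, which has a lower base rate.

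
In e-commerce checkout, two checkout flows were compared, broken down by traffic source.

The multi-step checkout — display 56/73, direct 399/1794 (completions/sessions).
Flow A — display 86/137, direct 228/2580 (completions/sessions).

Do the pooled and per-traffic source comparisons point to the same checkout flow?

Display: the multi-step checkout 56/73 = 76.7%, Flow A 86/137 = 62.8% → the multi-step checkout
Direct: the multi-step checkout 399/1794 = 22.2%, Flow A 228/2580 = 8.8% → the multi-step checkout
Overall: the multi-step checkout 455/1867 = 24.4%, Flow A 314/2717 = 11.6% → the multi-step checkout
The multi-step checkout wins overall and in every traffic group — no reversal.

Yes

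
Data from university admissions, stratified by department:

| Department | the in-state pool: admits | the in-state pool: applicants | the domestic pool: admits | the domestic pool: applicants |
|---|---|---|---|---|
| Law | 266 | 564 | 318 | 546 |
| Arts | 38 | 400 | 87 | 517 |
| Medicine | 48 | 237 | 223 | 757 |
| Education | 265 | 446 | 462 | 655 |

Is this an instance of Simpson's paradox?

No

Law: the in-state pool 266/564 = 47.2%, the domestic pool 318/546 = 58.2% → the domestic pool
Arts: the in-state pool 38/400 = 9.5%, the domestic pool 87/517 = 16.8% → the domestic pool
Medicine: the in-state pool 48/237 = 20.3%, the domestic pool 223/757 = 29.5% → the domestic pool
Education: the in-state pool 265/446 = 59.4%, the domestic pool 462/655 = 70.5% → the domestic pool
Overall: the in-state pool 617/1647 = 37.5%, the domestic pool 1090/2475 = 44.0% → the domestic pool
The domestic pool wins overall and in every department group — no reversal.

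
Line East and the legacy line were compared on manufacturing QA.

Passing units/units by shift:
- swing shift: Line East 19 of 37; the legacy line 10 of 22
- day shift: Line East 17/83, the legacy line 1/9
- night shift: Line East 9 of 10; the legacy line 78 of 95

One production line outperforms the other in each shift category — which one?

Swing shift: Line East 19/37 = 51.4%, the legacy line 10/22 = 45.5% → Line East
Day shift: Line East 17/83 = 20.5%, the legacy line 1/9 = 11.1% → Line East
Night shift: Line East 9/10 = 90.0%, the legacy line 78/95 = 82.1% → Line East
Line East has the higher rate in all 3 groups.

Line East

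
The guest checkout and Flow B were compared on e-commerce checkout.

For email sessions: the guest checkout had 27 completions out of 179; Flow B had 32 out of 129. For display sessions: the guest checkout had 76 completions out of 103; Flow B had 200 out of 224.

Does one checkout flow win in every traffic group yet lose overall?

Email: the guest checkout 27/179 = 15.1%, Flow B 32/129 = 24.8% → Flow B
Display: the guest checkout 76/103 = 73.8%, Flow B 200/224 = 89.3% → Flow B
Overall: the guest checkout 103/282 = 36.5%, Flow B 232/353 = 65.7% → Flow B
Flow B wins overall and in every traffic group — no reversal.

No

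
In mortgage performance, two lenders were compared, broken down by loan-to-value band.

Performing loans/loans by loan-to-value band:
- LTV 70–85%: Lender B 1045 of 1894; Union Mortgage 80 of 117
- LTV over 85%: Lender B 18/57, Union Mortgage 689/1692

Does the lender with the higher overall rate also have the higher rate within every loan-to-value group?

No

LTV 70–85%: Lender B 1045/1894 = 55.2%, Union Mortgage 80/117 = 68.4% → Union Mortgage
LTV over 85%: Lender B 18/57 = 31.6%, Union Mortgage 689/1692 = 40.7% → Union Mortgage
Overall: Lender B 1063/1951 = 54.5%, Union Mortgage 769/1809 = 42.5% → Lender B
Union Mortgage wins each loan-to-value group but Lender B wins overall — the comparison reverses. Union Mortgage's loans skew toward LTV over 85%, which has a lower base rate.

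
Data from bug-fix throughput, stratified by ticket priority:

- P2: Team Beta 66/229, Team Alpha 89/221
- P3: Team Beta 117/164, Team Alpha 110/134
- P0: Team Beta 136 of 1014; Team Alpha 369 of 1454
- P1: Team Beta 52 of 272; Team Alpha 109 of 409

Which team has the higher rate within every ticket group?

Team Alpha

P2: Team Beta 66/229 = 28.8%, Team Alpha 89/221 = 40.3% → Team Alpha
P3: Team Beta 117/164 = 71.3%, Team Alpha 110/134 = 82.1% → Team Alpha
P0: Team Beta 136/1014 = 13.4%, Team Alpha 369/1454 = 25.4% → Team Alpha
P1: Team Beta 52/272 = 19.1%, Team Alpha 109/409 = 26.7% → Team Alpha
Team Alpha has the higher rate in all 4 groups.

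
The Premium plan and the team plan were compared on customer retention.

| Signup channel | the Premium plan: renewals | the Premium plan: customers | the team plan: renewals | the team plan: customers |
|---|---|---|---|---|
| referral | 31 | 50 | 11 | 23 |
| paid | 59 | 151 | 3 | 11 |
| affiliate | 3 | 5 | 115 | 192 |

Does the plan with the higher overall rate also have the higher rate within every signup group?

No

Referral: the Premium plan 31/50 = 62.0%, the team plan 11/23 = 47.8% → the Premium plan
Paid: the Premium plan 59/151 = 39.1%, the team plan 3/11 = 27.3% → the Premium plan
Affiliate: the Premium plan 3/5 = 60.0%, the team plan 115/192 = 59.9% → the Premium plan
Overall: the Premium plan 93/206 = 45.1%, the team plan 129/226 = 57.1% → the team plan
The Premium plan wins each signup group but the team plan wins overall — the comparison reverses. The Premium plan's customers skew toward paid, which has a lower base rate.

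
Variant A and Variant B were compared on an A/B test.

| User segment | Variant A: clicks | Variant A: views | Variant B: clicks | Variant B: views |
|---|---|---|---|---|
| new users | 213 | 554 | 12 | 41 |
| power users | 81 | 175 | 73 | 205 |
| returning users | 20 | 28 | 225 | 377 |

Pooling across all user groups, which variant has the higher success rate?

New users: Variant A 213/554 = 38.4%, Variant B 12/41 = 29.3% → Variant A
Power users: Variant A 81/175 = 46.3%, Variant B 73/205 = 35.6% → Variant A
Returning users: Variant A 20/28 = 71.4%, Variant B 225/377 = 59.7% → Variant A
Overall: Variant A 314/757 = 41.5%, Variant B 310/623 = 49.8% → Variant B
(Variant A wins every user group but Variant B wins overall — Variant A's views skew toward the low-rate new users group.)

Variant B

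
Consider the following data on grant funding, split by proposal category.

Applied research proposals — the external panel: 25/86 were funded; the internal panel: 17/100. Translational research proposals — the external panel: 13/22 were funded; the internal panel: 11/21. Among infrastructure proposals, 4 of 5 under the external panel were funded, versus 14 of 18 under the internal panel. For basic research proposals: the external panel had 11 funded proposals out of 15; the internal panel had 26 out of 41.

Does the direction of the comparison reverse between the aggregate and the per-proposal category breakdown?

Applied research: the external panel 25/86 = 29.1%, the internal panel 17/100 = 17.0% → the external panel
Translational research: the external panel 13/22 = 59.1%, the internal panel 11/21 = 52.4% → the external panel
Infrastructure: the external panel 4/5 = 80.0%, the internal panel 14/18 = 77.8% → the external panel
Basic research: the external panel 11/15 = 73.3%, the internal panel 26/41 = 63.4% → the external panel
Overall: the external panel 53/128 = 41.4%, the internal panel 68/180 = 37.8% → the external panel
The external panel wins overall and in every proposal group — no reversal.

No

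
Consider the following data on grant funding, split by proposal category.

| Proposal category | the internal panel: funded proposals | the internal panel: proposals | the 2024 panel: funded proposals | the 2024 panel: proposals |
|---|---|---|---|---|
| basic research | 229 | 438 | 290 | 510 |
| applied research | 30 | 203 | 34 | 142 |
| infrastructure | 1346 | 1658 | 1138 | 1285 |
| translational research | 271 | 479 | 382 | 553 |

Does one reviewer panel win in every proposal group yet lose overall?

No

Basic research: the internal panel 229/438 = 52.3%, the 2024 panel 290/510 = 56.9% → the 2024 panel
Applied research: the internal panel 30/203 = 14.8%, the 2024 panel 34/142 = 23.9% → the 2024 panel
Infrastructure: the internal panel 1346/1658 = 81.2%, the 2024 panel 1138/1285 = 88.6% → the 2024 panel
Translational research: the internal panel 271/479 = 56.6%, the 2024 panel 382/553 = 69.1% → the 2024 panel
Overall: the internal panel 1876/2778 = 67.5%, the 2024 panel 1844/2490 = 74.1% → the 2024 panel
The 2024 panel wins overall and in every proposal group — no reversal.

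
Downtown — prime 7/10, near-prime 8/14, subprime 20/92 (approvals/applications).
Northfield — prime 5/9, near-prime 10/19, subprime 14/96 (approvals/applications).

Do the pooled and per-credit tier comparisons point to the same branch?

Yes

Prime: Downtown 7/10 = 70.0%, Northfield 5/9 = 55.6% → Downtown
Near-prime: Downtown 8/14 = 57.1%, Northfield 10/19 = 52.6% → Downtown
Subprime: Downtown 20/92 = 21.7%, Northfield 14/96 = 14.6% → Downtown
Overall: Downtown 35/116 = 30.2%, Northfield 29/124 = 23.4% → Downtown
Downtown wins overall and in every credit group — no reversal.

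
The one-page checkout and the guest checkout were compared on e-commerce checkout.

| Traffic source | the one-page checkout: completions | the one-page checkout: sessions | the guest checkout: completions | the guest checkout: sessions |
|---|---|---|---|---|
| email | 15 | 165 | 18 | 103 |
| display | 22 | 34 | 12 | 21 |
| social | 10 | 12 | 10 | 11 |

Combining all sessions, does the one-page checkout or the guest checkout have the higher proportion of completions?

the guest checkout

Email: the one-page checkout 15/165 = 9.1%, the guest checkout 18/103 = 17.5% → the guest checkout
Display: the one-page checkout 22/34 = 64.7%, the guest checkout 12/21 = 57.1% → the one-page checkout
Social: the one-page checkout 10/12 = 83.3%, the guest checkout 10/11 = 90.9% → the guest checkout
Overall: the one-page checkout 47/211 = 22.3%, the guest checkout 40/135 = 29.6% → the guest checkout
(Neither sweeps every traffic group, but the guest checkout has the higher pooled rate.)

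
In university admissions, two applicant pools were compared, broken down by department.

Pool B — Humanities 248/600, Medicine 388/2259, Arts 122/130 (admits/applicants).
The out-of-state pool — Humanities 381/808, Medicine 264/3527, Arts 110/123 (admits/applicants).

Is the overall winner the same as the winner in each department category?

Humanities: Pool B 248/600 = 41.3%, the out-of-state pool 381/808 = 47.2% → the out-of-state pool
Medicine: Pool B 388/2259 = 17.2%, the out-of-state pool 264/3527 = 7.5% → Pool B
Arts: Pool B 122/130 = 93.8%, the out-of-state pool 110/123 = 89.4% → Pool B
Overall: Pool B 758/2989 = 25.4%, the out-of-state pool 755/4458 = 16.9% → Pool B
Neither sweeps: Pool B wins 2 of 3 groups, the out-of-state pool wins 1. Pool B wins overall but not every group — no Simpson reversal.

No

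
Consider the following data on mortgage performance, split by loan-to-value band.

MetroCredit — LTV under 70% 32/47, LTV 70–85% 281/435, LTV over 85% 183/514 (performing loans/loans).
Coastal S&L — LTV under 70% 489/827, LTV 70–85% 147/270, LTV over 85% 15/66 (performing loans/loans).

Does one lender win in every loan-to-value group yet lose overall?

LTV under 70%: MetroCredit 32/47 = 68.1%, Coastal S&L 489/827 = 59.1% → MetroCredit
LTV 70–85%: MetroCredit 281/435 = 64.6%, Coastal S&L 147/270 = 54.4% → MetroCredit
LTV over 85%: MetroCredit 183/514 = 35.6%, Coastal S&L 15/66 = 22.7% → MetroCredit
Overall: MetroCredit 496/996 = 49.8%, Coastal S&L 651/1163 = 56.0% → Coastal S&L
MetroCredit wins each loan-to-value group but Coastal S&L wins overall — the comparison reverses. MetroCredit's loans skew toward LTV over 85%, which has a lower base rate.

Yes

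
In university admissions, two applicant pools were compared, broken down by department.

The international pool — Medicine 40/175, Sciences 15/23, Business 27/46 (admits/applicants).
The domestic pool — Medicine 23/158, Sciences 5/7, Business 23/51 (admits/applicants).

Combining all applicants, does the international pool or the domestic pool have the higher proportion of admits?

the international pool

Medicine: the international pool 40/175 = 22.9%, the domestic pool 23/158 = 14.6% → the international pool
Sciences: the international pool 15/23 = 65.2%, the domestic pool 5/7 = 71.4% → the domestic pool
Business: the international pool 27/46 = 58.7%, the domestic pool 23/51 = 45.1% → the international pool
Overall: the international pool 82/244 = 33.6%, the domestic pool 51/216 = 23.6% → the international pool
(Neither sweeps every department group, but the international pool has the higher pooled rate.)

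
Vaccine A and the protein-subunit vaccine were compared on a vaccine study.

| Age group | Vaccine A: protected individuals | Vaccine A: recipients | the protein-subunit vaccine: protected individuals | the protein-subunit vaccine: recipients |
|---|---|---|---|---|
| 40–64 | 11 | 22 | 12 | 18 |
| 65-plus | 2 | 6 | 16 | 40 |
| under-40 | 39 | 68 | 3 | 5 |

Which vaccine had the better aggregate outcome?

40–64: Vaccine A 11/22 = 50.0%, the protein-subunit vaccine 12/18 = 66.7% → the protein-subunit vaccine
65-plus: Vaccine A 2/6 = 33.3%, the protein-subunit vaccine 16/40 = 40.0% → the protein-subunit vaccine
Under-40: Vaccine A 39/68 = 57.4%, the protein-subunit vaccine 3/5 = 60.0% → the protein-subunit vaccine
Overall: Vaccine A 52/96 = 54.2%, the protein-subunit vaccine 31/63 = 49.2% → Vaccine A
(The protein-subunit vaccine wins every age group but Vaccine A wins overall — the protein-subunit vaccine's recipients skew toward the low-rate 65-plus group.)

Vaccine A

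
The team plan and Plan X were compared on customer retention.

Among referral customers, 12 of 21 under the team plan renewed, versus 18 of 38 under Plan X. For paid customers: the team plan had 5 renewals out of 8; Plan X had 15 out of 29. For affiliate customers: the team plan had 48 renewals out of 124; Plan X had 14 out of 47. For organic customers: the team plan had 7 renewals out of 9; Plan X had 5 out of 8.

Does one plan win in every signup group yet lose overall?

No

Referral: the team plan 12/21 = 57.1%, Plan X 18/38 = 47.4% → the team plan
Paid: the team plan 5/8 = 62.5%, Plan X 15/29 = 51.7% → the team plan
Affiliate: the team plan 48/124 = 38.7%, Plan X 14/47 = 29.8% → the team plan
Organic: the team plan 7/9 = 77.8%, Plan X 5/8 = 62.5% → the team plan
Overall: the team plan 72/162 = 44.4%, Plan X 52/122 = 42.6% → the team plan
The team plan wins overall and in every signup group — no reversal.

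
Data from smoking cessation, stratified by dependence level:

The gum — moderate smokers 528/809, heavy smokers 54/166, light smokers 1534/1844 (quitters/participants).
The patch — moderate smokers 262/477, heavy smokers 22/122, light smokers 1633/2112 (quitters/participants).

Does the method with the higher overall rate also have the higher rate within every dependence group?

Moderate smokers: the gum 528/809 = 65.3%, the patch 262/477 = 54.9% → the gum
Heavy smokers: the gum 54/166 = 32.5%, the patch 22/122 = 18.0% → the gum
Light smokers: the gum 1534/1844 = 83.2%, the patch 1633/2112 = 77.3% → the gum
Overall: the gum 2116/2819 = 75.1%, the patch 1917/2711 = 70.7% → the gum
The gum wins overall and in every dependence group — no reversal.

Yes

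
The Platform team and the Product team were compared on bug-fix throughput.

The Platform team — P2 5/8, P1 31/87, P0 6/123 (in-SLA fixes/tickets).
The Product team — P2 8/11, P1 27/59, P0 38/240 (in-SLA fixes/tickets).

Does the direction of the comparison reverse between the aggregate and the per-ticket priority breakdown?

No

P2: the Platform team 5/8 = 62.5%, the Product team 8/11 = 72.7% → the Product team
P1: the Platform team 31/87 = 35.6%, the Product team 27/59 = 45.8% → the Product team
P0: the Platform team 6/123 = 4.9%, the Product team 38/240 = 15.8% → the Product team
Overall: the Platform team 42/218 = 19.3%, the Product team 73/310 = 23.5% → the Product team
The Product team wins overall and in every ticket group — no reversal.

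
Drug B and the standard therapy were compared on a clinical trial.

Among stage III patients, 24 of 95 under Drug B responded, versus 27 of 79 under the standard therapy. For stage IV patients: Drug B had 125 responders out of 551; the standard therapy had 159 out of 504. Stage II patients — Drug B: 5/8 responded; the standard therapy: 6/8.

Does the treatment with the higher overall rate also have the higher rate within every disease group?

Stage III: Drug B 24/95 = 25.3%, the standard therapy 27/79 = 34.2% → the standard therapy
Stage IV: Drug B 125/551 = 22.7%, the standard therapy 159/504 = 31.5% → the standard therapy
Stage II: Drug B 5/8 = 62.5%, the standard therapy 6/8 = 75.0% → the standard therapy
Overall: Drug B 154/654 = 23.5%, the standard therapy 192/591 = 32.5% → the standard therapy
The standard therapy wins overall and in every disease group — no reversal.

Yes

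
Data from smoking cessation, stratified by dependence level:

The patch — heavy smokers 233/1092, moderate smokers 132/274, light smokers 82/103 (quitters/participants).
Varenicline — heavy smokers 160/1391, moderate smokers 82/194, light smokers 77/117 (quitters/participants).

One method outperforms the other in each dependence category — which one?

Heavy smokers: the patch 233/1092 = 21.3%, varenicline 160/1391 = 11.5% → the patch
Moderate smokers: the patch 132/274 = 48.2%, varenicline 82/194 = 42.3% → the patch
Light smokers: the patch 82/103 = 79.6%, varenicline 77/117 = 65.8% → the patch
The patch has the higher rate in all 3 groups.

the patch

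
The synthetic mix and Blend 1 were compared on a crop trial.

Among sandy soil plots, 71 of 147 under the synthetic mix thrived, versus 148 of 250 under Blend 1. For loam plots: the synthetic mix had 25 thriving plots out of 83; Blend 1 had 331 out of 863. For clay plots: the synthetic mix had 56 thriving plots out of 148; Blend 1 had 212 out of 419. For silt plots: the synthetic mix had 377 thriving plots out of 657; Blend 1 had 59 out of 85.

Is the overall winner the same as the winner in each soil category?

No

Sandy soil: the synthetic mix 71/147 = 48.3%, Blend 1 148/250 = 59.2% → Blend 1
Loam: the synthetic mix 25/83 = 30.1%, Blend 1 331/863 = 38.4% → Blend 1
Clay: the synthetic mix 56/148 = 37.8%, Blend 1 212/419 = 50.6% → Blend 1
Silt: the synthetic mix 377/657 = 57.4%, Blend 1 59/85 = 69.4% → Blend 1
Overall: the synthetic mix 529/1035 = 51.1%, Blend 1 750/1617 = 46.4% → the synthetic mix
Blend 1 wins each soil group but the synthetic mix wins overall — the comparison reverses. Blend 1's plots skew toward loam, which has a lower base rate.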